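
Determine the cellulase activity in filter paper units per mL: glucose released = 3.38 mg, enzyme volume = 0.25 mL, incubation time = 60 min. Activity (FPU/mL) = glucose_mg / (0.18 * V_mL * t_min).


Activity = glucose_mg / (0.18 mg/umol * V_mL * t_min)
= 3.38 / (0.18 * 0.25 * 60)
= 1.2519 FPU/mL

1.2519 FPU/mL


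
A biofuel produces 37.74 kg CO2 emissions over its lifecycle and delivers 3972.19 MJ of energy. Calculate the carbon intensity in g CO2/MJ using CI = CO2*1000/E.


CI = CO2 * 1000 / E
= 37.74 * 1000 / 3972.19
= 9.5011 g CO2/MJ

9.5011 g CO2/MJ


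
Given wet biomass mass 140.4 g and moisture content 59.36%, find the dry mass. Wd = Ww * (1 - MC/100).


Wd = Ww * (1 - MC/100)
= 140.4 * (1 - 59.36/100)
= 57.0586 g

57.0586 g


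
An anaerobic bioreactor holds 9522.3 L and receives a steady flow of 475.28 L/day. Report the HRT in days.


HRT = V / Q
= 9522.3 / 475.28
= 20.0351 days

20.0351 days


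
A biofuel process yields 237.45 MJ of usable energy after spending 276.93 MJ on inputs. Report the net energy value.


NEV = E_out - E_in
= 237.45 - 276.93
= -39.4800 MJ

-39.4800 MJ


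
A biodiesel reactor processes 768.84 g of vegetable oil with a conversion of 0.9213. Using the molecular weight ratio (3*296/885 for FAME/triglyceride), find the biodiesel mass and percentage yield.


m_FAME = oil * conv * (3 * 296 / 885) = oil * conv * (888/885)
= 768.84 * 0.9213 * 888 / 885
= 710.7334 g
Y = m_FAME / oil * 100 = conv * (888/885) * 100
= 0.9213 * 888 / 885 * 100
= 92.44%

710.7334 g FAME; Y = 92.44%


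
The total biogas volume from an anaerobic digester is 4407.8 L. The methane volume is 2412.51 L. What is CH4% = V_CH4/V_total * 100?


CH4% = V_CH4 / V_total * 100
= 2412.51 / 4407.8 * 100
= 54.7327%

54.7327%


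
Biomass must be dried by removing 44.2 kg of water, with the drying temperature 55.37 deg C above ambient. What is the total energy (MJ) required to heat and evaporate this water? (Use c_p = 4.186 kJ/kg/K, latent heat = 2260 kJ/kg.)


E = m_water * (4.186 * dT + 2260) / 1000
= 44.2 * (4.186 * 55.37 + 2260) / 1000
= 110.1366 MJ

110.1366 MJ


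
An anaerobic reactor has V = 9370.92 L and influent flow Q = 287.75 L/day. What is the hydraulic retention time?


HRT = V / Q
= 9370.92 / 287.75
= 32.5662 days

32.5662 days


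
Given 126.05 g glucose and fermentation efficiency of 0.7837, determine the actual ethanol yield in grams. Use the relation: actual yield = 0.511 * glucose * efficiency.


Actual ethanol: m = 0.511 * 126.05 * 0.7837
m = 50.4793 g

50.4793 g


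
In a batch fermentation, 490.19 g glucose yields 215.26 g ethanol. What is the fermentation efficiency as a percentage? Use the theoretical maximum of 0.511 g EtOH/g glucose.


Fermentation efficiency = (actual / (0.511 * glucose)) * 100
= (215.26 / (0.511 * 490.19)) * 100
= 85.9366%

85.9366%


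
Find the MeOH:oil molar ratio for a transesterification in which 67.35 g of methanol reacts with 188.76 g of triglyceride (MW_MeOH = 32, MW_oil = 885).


Molar ratio = n_MeOH / n_oil = (MeOH/32) / (oil/885) = (MeOH * 885) / (32 * oil)
= (67.35 * 885) / (32 * 188.76)
= 9.8678

9.8678


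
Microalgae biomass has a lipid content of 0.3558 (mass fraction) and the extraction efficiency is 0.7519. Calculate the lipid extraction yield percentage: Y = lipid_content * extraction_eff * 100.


Y = lipid_content * extraction_eff * 100
= 0.3558 * 0.7519 * 100
= 26.7526%

26.7526%


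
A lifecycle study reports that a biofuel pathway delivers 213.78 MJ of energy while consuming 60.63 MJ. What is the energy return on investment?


EROI = E_out / E_in
= 213.78 / 60.63
= 3.5260

3.5260


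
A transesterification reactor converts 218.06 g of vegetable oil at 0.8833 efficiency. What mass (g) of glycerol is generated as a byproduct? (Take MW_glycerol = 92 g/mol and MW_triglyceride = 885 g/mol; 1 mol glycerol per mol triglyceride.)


glycerol = oil * conv * (92/885)
= 218.06 * 0.8833 * 92 / 885
= 20.0230 g

20.0230 g


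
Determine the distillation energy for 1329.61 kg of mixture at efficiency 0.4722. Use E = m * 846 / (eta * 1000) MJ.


E = m * 846 / (eta * 1000)
= 1329.61 * 846 / (0.4722 * 1000)
= 2382.1475 MJ

2382.1475 MJ


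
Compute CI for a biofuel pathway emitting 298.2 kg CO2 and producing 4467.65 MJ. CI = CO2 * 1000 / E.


CI = CO2 * 1000 / E
= 298.2 * 1000 / 4467.65
= 66.7465 g CO2/MJ

66.7465 g CO2/MJ


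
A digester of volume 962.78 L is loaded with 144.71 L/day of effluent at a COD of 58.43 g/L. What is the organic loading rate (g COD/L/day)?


OLR = Q * S / V
= 144.71 * 58.43 / 962.78
= 8.7823 g/L/day

8.7823 g/L/day


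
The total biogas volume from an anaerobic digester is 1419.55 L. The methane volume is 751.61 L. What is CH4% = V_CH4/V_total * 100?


CH4% = V_CH4 / V_total * 100
= 751.61 / 1419.55 * 100
= 52.9471%

52.9471%


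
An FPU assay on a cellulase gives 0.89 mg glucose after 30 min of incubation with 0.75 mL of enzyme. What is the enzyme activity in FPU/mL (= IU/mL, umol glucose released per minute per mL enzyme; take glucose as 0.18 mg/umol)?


Activity = glucose_mg / (0.18 mg/umol * V_mL * t_min)
= 0.89 / (0.18 * 0.75 * 30)
= 0.2198 FPU/mL

0.2198 FPU/mL


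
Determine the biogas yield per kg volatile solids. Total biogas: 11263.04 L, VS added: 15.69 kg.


Y = V / VS
= 11263.04 / 15.69
= 717.8483 L/kg VS

717.8483 L/kg VS


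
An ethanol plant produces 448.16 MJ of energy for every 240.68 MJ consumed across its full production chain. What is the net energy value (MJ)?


NEV = E_out - E_in
= 448.16 - 240.68
= 207.4800 MJ

207.4800 MJ


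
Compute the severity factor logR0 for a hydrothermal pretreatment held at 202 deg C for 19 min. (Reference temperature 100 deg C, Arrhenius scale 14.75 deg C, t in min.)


logR0 = log10(t * exp((T - 100) / 14.75))
= log10(19 * exp((202 - 100) / 14.75))
= 4.2820

4.2820


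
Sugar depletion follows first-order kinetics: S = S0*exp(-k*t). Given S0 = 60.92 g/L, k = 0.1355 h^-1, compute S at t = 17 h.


S = S0 * exp(-k * t)
S = 60.92 * exp(-0.1355 * 17)
S = 6.0864 g/L

6.0864 g/L


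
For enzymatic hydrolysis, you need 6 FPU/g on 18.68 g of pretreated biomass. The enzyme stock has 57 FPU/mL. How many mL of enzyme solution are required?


V = dosage * m_sub / activity
V = 6 * 18.68 / 57
V = 1.9663 mL

1.9663 mL


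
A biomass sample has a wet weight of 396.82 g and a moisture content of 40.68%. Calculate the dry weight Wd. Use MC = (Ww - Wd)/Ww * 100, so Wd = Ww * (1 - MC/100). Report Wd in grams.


Wd = Ww * (1 - MC/100)
= 396.82 * (1 - 40.68/100)
= 235.3936 g

235.3936 g


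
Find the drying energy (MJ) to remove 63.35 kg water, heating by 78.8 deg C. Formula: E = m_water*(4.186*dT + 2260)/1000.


E = m_water * (4.186 * dT + 2260) / 1000
= 63.35 * (4.186 * 78.8 + 2260) / 1000
= 164.0674 MJ

164.0674 MJ


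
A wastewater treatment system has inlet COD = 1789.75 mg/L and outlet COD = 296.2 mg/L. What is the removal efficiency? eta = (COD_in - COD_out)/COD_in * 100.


eta = (COD_in - COD_out) / COD_in * 100
= (1789.75 - 296.2) / 1789.75 * 100
= 83.4502%

83.4502%


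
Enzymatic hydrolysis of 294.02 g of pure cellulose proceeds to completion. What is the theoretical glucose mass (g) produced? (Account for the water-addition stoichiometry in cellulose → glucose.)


glucose = cellulose * 180/162
= 294.02 * 180/162
= 326.6889 g

326.6889 g


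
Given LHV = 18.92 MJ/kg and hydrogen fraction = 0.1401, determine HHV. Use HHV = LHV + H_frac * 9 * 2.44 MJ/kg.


HHV = LHV + H_frac * 9 * 2.44
= 18.92 + 0.1401 * 9 * 2.44
= 21.9966 MJ/kg

21.9966 MJ/kg


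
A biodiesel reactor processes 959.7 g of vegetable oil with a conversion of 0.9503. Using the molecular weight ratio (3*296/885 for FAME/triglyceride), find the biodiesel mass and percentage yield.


m_FAME = oil * conv * (3 * 296 / 885) = oil * conv * (888/885)
= 959.7 * 0.9503 * 888 / 885
= 915.0944 g
Y = m_FAME / oil * 100 = conv * (888/885) * 100
= 0.9503 * 888 / 885 * 100
= 95.35%

915.0944 g FAME; Y = 95.35%


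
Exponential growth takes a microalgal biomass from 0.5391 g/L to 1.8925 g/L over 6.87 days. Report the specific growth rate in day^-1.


mu = ln(X2/X1) / dt
= ln(1.8925/0.5391) / 6.87
= 0.1828 per day

0.1828 per day


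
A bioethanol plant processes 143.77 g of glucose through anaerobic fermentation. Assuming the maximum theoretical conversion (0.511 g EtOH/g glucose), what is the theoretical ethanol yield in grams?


Theoretical ethanol yield: m_EtOH = 0.511 * m_glucose
m_EtOH = 0.511 * 143.77 = 73.4665 g

73.4665 g


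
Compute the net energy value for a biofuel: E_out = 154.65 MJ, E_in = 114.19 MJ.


NEV = E_out - E_in
= 154.65 - 114.19
= 40.4600 MJ

40.4600 MJ


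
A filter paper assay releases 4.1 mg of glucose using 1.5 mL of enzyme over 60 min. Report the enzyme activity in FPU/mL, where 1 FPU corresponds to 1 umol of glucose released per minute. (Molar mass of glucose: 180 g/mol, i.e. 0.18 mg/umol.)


Activity = glucose_mg / (0.18 mg/umol * V_mL * t_min)
= 4.1 / (0.18 * 1.5 * 60)
= 0.2531 FPU/mL

0.2531 FPU/mL


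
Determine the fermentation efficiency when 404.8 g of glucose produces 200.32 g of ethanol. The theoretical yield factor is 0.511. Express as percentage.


Fermentation efficiency = (actual / (0.511 * glucose)) * 100
= (200.32 / (0.511 * 404.8)) * 100
= 96.8418%

96.8418%


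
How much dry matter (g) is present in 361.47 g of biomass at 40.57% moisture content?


Wd = Ww * (1 - MC/100)
= 361.47 * (1 - 40.57/100)
= 214.8216 g

214.8216 g


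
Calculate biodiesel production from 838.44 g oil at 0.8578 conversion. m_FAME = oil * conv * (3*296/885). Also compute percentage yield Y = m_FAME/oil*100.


m_FAME = oil * conv * (3 * 296 / 885) = oil * conv * (888/885)
= 838.44 * 0.8578 * 888 / 885
= 721.6518 g
Y = m_FAME / oil * 100 = conv * (888/885) * 100
= 0.8578 * 888 / 885 * 100
= 86.07%

721.6518 g FAME; Y = 86.07%


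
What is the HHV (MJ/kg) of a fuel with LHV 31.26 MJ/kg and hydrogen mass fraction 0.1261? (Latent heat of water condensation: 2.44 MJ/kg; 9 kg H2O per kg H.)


HHV = LHV + H_frac * 9 * 2.44
= 31.26 + 0.1261 * 9 * 2.44
= 34.0292 MJ/kg

34.0292 MJ/kg


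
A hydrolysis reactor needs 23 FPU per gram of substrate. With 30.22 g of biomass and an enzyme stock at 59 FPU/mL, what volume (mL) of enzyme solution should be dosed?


V = dosage * m_sub / activity
V = 23 * 30.22 / 59
V = 11.7807 mL

11.7807 mL


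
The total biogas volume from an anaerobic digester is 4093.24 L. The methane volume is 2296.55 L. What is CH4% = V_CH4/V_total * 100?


CH4% = V_CH4 / V_total * 100
= 2296.55 / 4093.24 * 100
= 56.1059%

56.1059%


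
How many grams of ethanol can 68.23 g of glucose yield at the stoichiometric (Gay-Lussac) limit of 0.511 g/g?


Theoretical ethanol yield: m_EtOH = 0.511 * m_glucose
m_EtOH = 0.511 * 68.23 = 34.8655 g

34.8655 g


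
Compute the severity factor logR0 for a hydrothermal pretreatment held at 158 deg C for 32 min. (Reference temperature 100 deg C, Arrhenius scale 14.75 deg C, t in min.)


logR0 = log10(t * exp((T - 100) / 14.75))
= log10(32 * exp((158 - 100) / 14.75))
= 3.2129

3.2129


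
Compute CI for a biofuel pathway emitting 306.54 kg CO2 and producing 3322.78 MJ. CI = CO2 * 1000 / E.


CI = CO2 * 1000 / E
= 306.54 * 1000 / 3322.78
= 92.2541 g CO2/MJ

92.2541 g CO2/MJ


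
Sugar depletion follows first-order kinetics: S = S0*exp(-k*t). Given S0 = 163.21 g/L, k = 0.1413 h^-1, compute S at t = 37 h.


S = S0 * exp(-k * t)
S = 163.21 * exp(-0.1413 * 37)
S = 0.8754 g/L

0.8754 g/L


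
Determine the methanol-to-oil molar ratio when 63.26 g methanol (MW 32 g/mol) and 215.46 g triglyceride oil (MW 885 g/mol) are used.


Molar ratio = n_MeOH / n_oil = (MeOH/32) / (oil/885) = (MeOH * 885) / (32 * oil)
= (63.26 * 885) / (32 * 215.46)
= 8.1200

8.1200


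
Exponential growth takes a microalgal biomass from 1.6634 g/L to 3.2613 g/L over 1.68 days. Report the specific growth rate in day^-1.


mu = ln(X2/X1) / dt
= ln(3.2613/1.6634) / 1.68
= 0.4008 per day

0.4008 per day


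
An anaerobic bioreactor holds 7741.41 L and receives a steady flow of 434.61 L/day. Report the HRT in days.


HRT = V / Q
= 7741.41 / 434.61
= 17.8123 days

17.8123 days


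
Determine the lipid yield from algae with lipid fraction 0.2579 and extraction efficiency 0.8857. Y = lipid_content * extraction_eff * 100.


Y = lipid_content * extraction_eff * 100
= 0.2579 * 0.8857 * 100
= 22.8422%

22.8422%


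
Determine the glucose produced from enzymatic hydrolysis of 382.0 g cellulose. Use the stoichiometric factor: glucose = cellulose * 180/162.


glucose = cellulose * 180/162
= 382.0 * 180/162
= 424.4444 g

424.4444 g


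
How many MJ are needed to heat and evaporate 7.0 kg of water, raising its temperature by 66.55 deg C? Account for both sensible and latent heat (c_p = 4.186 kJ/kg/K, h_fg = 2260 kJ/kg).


E = m_water * (4.186 * dT + 2260) / 1000
= 7.0 * (4.186 * 66.55 + 2260) / 1000
= 17.7700 MJ

17.7700 MJ


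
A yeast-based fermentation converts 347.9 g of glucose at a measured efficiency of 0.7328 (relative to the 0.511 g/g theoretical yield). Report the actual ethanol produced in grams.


Actual ethanol: m = 0.511 * 347.9 * 0.7328
m = 130.2749 g

130.2749 g


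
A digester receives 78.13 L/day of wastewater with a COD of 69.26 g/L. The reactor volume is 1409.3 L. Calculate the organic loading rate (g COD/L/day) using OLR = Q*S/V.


OLR = Q * S / V
= 78.13 * 69.26 / 1409.3
= 3.8397 g/L/day

3.8397 g/L/day


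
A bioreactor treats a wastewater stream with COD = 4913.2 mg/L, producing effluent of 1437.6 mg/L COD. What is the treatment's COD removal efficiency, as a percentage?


eta = (COD_in - COD_out) / COD_in * 100
= (4913.2 - 1437.6) / 4913.2 * 100
= 70.7400%

70.7400%


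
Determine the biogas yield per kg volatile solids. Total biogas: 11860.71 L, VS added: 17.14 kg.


Y = V / VS
= 11860.71 / 17.14
= 691.9901 L/kg VS

691.9901 L/kg VS


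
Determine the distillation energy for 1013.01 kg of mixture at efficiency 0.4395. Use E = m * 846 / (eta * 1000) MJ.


E = m * 846 / (eta * 1000)
= 1013.01 * 846 / (0.4395 * 1000)
= 1949.9578 MJ

1949.9578 MJ


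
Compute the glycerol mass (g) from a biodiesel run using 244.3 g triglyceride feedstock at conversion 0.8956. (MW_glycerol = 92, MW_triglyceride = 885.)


glycerol = oil * conv * (92/885)
= 244.3 * 0.8956 * 92 / 885
= 22.7448 g

22.7448 g


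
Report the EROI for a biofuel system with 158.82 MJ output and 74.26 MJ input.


EROI = E_out / E_in
= 158.82 / 74.26
= 2.1387

2.1387


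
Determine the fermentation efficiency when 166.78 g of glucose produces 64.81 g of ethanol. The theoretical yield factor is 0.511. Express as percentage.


Fermentation efficiency = (actual / (0.511 * glucose)) * 100
= (64.81 / (0.511 * 166.78)) * 100
= 76.0461%

76.0461%


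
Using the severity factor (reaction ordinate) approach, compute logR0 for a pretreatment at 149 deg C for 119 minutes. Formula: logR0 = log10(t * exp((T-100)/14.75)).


logR0 = log10(t * exp((T - 100) / 14.75))
= log10(119 * exp((149 - 100) / 14.75))
= 3.5183

3.5183


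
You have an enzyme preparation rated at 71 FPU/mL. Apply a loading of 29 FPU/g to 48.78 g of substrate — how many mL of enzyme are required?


V = dosage * m_sub / activity
V = 29 * 48.78 / 71
V = 19.9242 mL

19.9242 mL


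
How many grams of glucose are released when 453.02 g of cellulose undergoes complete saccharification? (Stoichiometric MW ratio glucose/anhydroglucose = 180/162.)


glucose = cellulose * 180/162
= 453.02 * 180/162
= 503.3556 g

503.3556 g


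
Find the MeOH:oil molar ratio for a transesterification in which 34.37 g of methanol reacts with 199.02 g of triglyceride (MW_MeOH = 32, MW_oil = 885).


Molar ratio = n_MeOH / n_oil = (MeOH/32) / (oil/885) = (MeOH * 885) / (32 * oil)
= (34.37 * 885) / (32 * 199.02)
= 4.7761

4.7761


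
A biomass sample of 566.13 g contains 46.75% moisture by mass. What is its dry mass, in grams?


Wd = Ww * (1 - MC/100)
= 566.13 * (1 - 46.75/100)
= 301.4642 g

301.4642 g


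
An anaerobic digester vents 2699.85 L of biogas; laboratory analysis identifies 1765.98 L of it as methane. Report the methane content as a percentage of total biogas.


CH4% = V_CH4 / V_total * 100
= 1765.98 / 2699.85 * 100
= 65.4103%

65.4103%


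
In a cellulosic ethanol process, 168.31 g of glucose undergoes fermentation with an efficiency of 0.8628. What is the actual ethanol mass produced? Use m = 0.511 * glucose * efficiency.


Actual ethanol: m = 0.511 * 168.31 * 0.8628
m = 74.2063 g

74.2063 g


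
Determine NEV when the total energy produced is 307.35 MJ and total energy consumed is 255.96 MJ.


NEV = E_out - E_in
= 307.35 - 255.96
= 51.3900 MJ

51.3900 MJ


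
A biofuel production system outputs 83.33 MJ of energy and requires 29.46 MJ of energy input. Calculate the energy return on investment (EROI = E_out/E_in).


EROI = E_out / E_in
= 83.33 / 29.46
= 2.8286

2.8286


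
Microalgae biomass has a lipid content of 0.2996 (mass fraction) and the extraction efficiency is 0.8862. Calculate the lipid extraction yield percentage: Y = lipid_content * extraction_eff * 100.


Y = lipid_content * extraction_eff * 100
= 0.2996 * 0.8862 * 100
= 26.5506%

26.5506%


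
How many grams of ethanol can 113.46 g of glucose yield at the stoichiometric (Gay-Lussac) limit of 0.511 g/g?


Theoretical ethanol yield: m_EtOH = 0.511 * m_glucose
m_EtOH = 0.511 * 113.46 = 57.9781 g

57.9781 g


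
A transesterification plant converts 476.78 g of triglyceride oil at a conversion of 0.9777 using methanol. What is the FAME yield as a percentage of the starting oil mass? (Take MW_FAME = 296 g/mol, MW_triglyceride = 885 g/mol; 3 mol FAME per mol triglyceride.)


m_FAME = oil * conv * (3 * 296 / 885) = oil * conv * (888/885)
= 476.78 * 0.9777 * 888 / 885
= 467.7280 g
Y = m_FAME / oil * 100 = conv * (888/885) * 100
= 0.9777 * 888 / 885 * 100
= 98.10%

98.10%


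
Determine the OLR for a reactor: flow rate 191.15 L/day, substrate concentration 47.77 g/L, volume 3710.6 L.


OLR = Q * S / V
= 191.15 * 47.77 / 3710.6
= 2.4609 g/L/day

2.4609 g/L/day


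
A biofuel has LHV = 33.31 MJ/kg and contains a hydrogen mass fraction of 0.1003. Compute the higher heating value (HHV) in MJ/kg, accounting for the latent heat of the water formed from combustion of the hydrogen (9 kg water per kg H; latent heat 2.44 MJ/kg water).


HHV = LHV + H_frac * 9 * 2.44
= 33.31 + 0.1003 * 9 * 2.44
= 35.5126 MJ/kg

35.5126 MJ/kg


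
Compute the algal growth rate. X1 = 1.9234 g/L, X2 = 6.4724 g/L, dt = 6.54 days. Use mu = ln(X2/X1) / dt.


mu = ln(X2/X1) / dt
= ln(6.4724/1.9234) / 6.54
= 0.1855 per day

0.1855 per day


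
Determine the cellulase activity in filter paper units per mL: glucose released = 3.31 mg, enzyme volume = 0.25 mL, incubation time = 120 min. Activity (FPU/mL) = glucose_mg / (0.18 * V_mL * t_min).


Activity = glucose_mg / (0.18 mg/umol * V_mL * t_min)
= 3.31 / (0.18 * 0.25 * 120)
= 0.6130 FPU/mL

0.6130 FPU/mL


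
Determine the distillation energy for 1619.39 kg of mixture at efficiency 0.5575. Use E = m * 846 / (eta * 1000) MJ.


E = m * 846 / (eta * 1000)
= 1619.39 * 846 / (0.5575 * 1000)
= 2457.4062 MJ

2457.4062 MJ


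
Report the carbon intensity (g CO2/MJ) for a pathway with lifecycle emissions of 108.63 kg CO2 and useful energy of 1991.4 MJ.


CI = CO2 * 1000 / E
= 108.63 * 1000 / 1991.4
= 54.5496 g CO2/MJ

54.5496 g CO2/MJ


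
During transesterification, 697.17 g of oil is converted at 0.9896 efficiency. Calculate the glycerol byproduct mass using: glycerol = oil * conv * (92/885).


glycerol = oil * conv * (92/885)
= 697.17 * 0.9896 * 92 / 885
= 71.7204 g

71.7204 g


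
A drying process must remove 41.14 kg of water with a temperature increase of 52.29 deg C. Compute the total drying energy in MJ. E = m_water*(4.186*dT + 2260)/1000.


E = m_water * (4.186 * dT + 2260) / 1000
= 41.14 * (4.186 * 52.29 + 2260) / 1000
= 101.9814 MJ

101.9814 MJ


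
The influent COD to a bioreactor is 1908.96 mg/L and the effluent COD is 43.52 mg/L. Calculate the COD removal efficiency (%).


eta = (COD_in - COD_out) / COD_in * 100
= (1908.96 - 43.52) / 1908.96 * 100
= 97.7202%

97.7202%


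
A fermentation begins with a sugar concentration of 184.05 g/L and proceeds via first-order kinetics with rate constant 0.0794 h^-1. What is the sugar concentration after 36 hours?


S = S0 * exp(-k * t)
S = 184.05 * exp(-0.0794 * 36)
S = 10.5572 g/L

10.5572 g/L


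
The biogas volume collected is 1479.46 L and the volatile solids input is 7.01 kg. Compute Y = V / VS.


Y = V / VS
= 1479.46 / 7.01
= 211.0499 L/kg VS

211.0499 L/kg VS


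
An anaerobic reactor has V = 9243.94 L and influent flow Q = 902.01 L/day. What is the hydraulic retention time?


HRT = V / Q
= 9243.94 / 902.01
= 10.2482 days

10.2482 days


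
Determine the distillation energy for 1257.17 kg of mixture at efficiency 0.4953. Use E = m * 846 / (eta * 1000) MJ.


E = m * 846 / (eta * 1000)
= 1257.17 * 846 / (0.4953 * 1000)
= 2147.3164 MJ

2147.3164 MJ


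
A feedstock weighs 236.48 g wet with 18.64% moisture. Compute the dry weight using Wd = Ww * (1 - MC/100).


Wd = Ww * (1 - MC/100)
= 236.48 * (1 - 18.64/100)
= 192.4001 g

192.4001 g


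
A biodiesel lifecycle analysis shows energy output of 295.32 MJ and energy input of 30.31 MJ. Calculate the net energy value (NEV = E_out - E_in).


NEV = E_out - E_in
= 295.32 - 30.31
= 265.0100 MJ

265.0100 MJ


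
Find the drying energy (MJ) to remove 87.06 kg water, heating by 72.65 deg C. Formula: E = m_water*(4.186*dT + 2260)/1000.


E = m_water * (4.186 * dT + 2260) / 1000
= 87.06 * (4.186 * 72.65 + 2260) / 1000
= 223.2317 MJ

223.2317 MJ


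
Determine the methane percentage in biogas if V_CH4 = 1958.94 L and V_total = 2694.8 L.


CH4% = V_CH4 / V_total * 100
= 1958.94 / 2694.8 * 100
= 72.6933%

72.6933%


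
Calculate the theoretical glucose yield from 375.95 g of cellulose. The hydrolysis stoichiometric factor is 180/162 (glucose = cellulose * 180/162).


glucose = cellulose * 180/162
= 375.95 * 180/162
= 417.7222 g

417.7222 g


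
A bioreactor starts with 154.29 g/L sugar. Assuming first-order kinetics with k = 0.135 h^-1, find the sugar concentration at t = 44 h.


S = S0 * exp(-k * t)
S = 154.29 * exp(-0.135 * 44)
S = 0.4061 g/L

0.4061 g/L


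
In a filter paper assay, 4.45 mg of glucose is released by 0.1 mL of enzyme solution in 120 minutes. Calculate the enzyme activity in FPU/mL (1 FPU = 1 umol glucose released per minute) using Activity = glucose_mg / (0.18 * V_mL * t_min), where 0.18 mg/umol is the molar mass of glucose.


Activity = glucose_mg / (0.18 mg/umol * V_mL * t_min)
= 4.45 / (0.18 * 0.1 * 120)
= 2.0602 FPU/mL

2.0602 FPU/mL


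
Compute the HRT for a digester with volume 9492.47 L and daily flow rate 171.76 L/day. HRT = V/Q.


HRT = V / Q
= 9492.47 / 171.76
= 55.2659 days

55.2659 days


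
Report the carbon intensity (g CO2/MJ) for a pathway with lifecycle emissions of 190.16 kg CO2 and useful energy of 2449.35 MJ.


CI = CO2 * 1000 / E
= 190.16 * 1000 / 2449.35
= 77.6369 g CO2/MJ

77.6369 g CO2/MJ


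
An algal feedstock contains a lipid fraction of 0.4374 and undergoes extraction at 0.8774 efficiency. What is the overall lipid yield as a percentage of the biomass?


Y = lipid_content * extraction_eff * 100
= 0.4374 * 0.8774 * 100
= 38.3775%

38.3775%


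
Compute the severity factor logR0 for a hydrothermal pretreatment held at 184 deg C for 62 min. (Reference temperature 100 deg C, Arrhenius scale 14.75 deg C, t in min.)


logR0 = log10(t * exp((T - 100) / 14.75))
= log10(62 * exp((184 - 100) / 14.75))
= 4.2657

4.2657


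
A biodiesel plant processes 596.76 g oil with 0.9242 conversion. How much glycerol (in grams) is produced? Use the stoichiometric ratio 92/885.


glycerol = oil * conv * (92/885)
= 596.76 * 0.9242 * 92 / 885
= 57.3337 g

57.3337 g


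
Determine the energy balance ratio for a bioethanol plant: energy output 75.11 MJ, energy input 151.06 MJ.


EROI = E_out / E_in
= 75.11 / 151.06
= 0.4972

0.4972


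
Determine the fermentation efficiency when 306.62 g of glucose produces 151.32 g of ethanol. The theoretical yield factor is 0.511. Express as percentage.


Fermentation efficiency = (actual / (0.511 * glucose)) * 100
= (151.32 / (0.511 * 306.62)) * 100
= 96.5773%

96.5773%


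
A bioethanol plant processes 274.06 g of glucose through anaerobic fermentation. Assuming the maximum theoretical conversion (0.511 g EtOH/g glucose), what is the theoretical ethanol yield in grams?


Theoretical ethanol yield: m_EtOH = 0.511 * m_glucose
m_EtOH = 0.511 * 274.06 = 140.0447 g

140.0447 g


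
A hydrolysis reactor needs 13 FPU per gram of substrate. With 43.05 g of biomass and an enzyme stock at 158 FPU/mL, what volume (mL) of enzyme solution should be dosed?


V = dosage * m_sub / activity
V = 13 * 43.05 / 158
V = 3.5421 mL

3.5421 mL


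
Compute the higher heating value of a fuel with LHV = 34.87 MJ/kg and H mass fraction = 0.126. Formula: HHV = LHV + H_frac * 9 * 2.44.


HHV = LHV + H_frac * 9 * 2.44
= 34.87 + 0.126 * 9 * 2.44
= 37.6370 MJ/kg

37.6370 MJ/kg


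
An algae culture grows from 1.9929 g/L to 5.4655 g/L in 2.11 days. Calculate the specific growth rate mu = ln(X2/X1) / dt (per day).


mu = ln(X2/X1) / dt
= ln(5.4655/1.9929) / 2.11
= 0.4781 per day

0.4781 per day


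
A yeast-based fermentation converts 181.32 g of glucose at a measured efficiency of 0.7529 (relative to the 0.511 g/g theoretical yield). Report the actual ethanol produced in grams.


Actual ethanol: m = 0.511 * 181.32 * 0.7529
m = 69.7596 g

69.7596 g


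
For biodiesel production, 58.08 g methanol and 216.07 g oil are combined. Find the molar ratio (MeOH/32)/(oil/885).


Molar ratio = n_MeOH / n_oil = (MeOH/32) / (oil/885) = (MeOH * 885) / (32 * oil)
= (58.08 * 885) / (32 * 216.07)
= 7.4340

7.4340


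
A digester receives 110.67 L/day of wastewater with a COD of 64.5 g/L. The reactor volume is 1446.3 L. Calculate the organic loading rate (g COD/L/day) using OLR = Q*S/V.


OLR = Q * S / V
= 110.67 * 64.5 / 1446.3
= 4.9355 g/L/day

4.9355 g/L/day


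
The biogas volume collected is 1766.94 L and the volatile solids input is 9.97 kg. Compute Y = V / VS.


Y = V / VS
= 1766.94 / 9.97
= 177.2257 L/kg VS

177.2257 L/kg VS


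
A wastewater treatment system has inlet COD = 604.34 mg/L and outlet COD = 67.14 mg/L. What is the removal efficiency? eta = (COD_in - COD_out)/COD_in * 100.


eta = (COD_in - COD_out) / COD_in * 100
= (604.34 - 67.14) / 604.34 * 100
= 88.8904%

88.8904%


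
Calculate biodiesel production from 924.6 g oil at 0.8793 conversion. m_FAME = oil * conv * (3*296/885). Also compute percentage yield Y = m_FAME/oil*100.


m_FAME = oil * conv * (3 * 296 / 885) = oil * conv * (888/885)
= 924.6 * 0.8793 * 888 / 885
= 815.7567 g
Y = m_FAME / oil * 100 = conv * (888/885) * 100
= 0.8793 * 888 / 885 * 100
= 88.23%

815.7567 g FAME; Y = 88.23%


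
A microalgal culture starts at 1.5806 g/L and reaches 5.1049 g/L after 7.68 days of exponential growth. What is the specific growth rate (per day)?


mu = ln(X2/X1) / dt
= ln(5.1049/1.5806) / 7.68
= 0.1527 per day

0.1527 per day


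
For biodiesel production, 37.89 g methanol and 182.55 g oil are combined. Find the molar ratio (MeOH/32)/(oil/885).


Molar ratio = n_MeOH / n_oil = (MeOH/32) / (oil/885) = (MeOH * 885) / (32 * oil)
= (37.89 * 885) / (32 * 182.55)
= 5.7403

5.7403


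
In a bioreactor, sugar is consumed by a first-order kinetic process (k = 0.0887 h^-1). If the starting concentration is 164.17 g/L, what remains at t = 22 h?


S = S0 * exp(-k * t)
S = 164.17 * exp(-0.0887 * 22)
S = 23.3245 g/L

23.3245 g/L


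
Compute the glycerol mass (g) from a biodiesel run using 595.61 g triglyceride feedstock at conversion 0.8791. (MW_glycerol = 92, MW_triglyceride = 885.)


glycerol = oil * conv * (92/885)
= 595.61 * 0.8791 * 92 / 885
= 54.4308 g

54.4308 g


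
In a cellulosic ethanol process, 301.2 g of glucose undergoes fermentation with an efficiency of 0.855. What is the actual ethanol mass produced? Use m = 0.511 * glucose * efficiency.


Actual ethanol: m = 0.511 * 301.2 * 0.855
m = 131.5958 g

131.5958 g


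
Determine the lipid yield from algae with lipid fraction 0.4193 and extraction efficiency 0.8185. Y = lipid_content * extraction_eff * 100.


Y = lipid_content * extraction_eff * 100
= 0.4193 * 0.8185 * 100
= 34.3197%

34.3197%


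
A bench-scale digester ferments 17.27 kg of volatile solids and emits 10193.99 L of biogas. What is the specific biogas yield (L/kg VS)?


Y = V / VS
= 10193.99 / 17.27
= 590.2716 L/kg VS

590.2716 L/kg VS


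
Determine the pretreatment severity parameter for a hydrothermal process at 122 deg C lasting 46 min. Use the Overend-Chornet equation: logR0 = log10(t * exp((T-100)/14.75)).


logR0 = log10(t * exp((T - 100) / 14.75))
= log10(46 * exp((122 - 100) / 14.75))
= 2.3105

2.3105


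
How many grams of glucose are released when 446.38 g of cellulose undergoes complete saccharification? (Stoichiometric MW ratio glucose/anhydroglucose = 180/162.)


glucose = cellulose * 180/162
= 446.38 * 180/162
= 495.9778 g

495.9778 g


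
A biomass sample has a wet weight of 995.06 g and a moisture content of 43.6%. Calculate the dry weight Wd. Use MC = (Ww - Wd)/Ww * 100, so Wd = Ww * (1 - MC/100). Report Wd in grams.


Wd = Ww * (1 - MC/100)
= 995.06 * (1 - 43.6/100)
= 561.2138 g

561.2138 g


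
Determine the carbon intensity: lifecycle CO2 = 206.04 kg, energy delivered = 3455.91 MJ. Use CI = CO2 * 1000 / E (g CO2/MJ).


CI = CO2 * 1000 / E
= 206.04 * 1000 / 3455.91
= 59.6196 g CO2/MJ

59.6196 g CO2/MJ


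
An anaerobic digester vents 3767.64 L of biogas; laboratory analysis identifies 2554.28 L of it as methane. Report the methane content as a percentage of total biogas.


CH4% = V_CH4 / V_total * 100
= 2554.28 / 3767.64 * 100
= 67.7952%

67.7952%


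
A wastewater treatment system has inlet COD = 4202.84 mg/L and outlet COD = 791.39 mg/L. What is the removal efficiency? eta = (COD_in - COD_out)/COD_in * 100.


eta = (COD_in - COD_out) / COD_in * 100
= (4202.84 - 791.39) / 4202.84 * 100
= 81.1701%

81.1701%


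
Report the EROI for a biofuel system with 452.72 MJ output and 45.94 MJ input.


EROI = E_out / E_in
= 452.72 / 45.94
= 9.8546

9.8546


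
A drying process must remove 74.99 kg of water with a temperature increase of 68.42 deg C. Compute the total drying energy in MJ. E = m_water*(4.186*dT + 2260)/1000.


E = m_water * (4.186 * dT + 2260) / 1000
= 74.99 * (4.186 * 68.42 + 2260) / 1000
= 190.9550 MJ

190.9550 MJ


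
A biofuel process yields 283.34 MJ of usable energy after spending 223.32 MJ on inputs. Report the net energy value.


NEV = E_out - E_in
= 283.34 - 223.32
= 60.0200 MJ

60.0200 MJ


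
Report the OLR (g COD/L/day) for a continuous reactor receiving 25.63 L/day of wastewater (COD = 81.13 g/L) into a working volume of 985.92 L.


OLR = Q * S / V
= 25.63 * 81.13 / 985.92
= 2.1091 g/L/day

2.1091 g/L/day


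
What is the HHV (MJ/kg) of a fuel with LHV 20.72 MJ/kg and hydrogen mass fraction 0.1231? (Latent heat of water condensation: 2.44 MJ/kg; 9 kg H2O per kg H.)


HHV = LHV + H_frac * 9 * 2.44
= 20.72 + 0.1231 * 9 * 2.44
= 23.4233 MJ/kg

23.4233 MJ/kg


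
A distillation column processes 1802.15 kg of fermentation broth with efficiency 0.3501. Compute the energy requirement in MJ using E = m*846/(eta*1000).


E = m * 846 / (eta * 1000)
= 1802.15 * 846 / (0.3501 * 1000)
= 4354.8098 MJ

4354.8098 MJ


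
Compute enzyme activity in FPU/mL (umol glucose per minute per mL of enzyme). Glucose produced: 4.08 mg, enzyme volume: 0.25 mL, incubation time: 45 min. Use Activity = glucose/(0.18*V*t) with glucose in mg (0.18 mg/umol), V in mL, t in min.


Activity = glucose_mg / (0.18 mg/umol * V_mL * t_min)
= 4.08 / (0.18 * 0.25 * 45)
= 2.0148 FPU/mL

2.0148 FPU/mL


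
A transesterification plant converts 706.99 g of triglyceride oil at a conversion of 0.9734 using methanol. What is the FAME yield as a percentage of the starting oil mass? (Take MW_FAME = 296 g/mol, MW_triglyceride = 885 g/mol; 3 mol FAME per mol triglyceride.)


m_FAME = oil * conv * (3 * 296 / 885) = oil * conv * (888/885)
= 706.99 * 0.9734 * 888 / 885
= 690.5169 g
Y = m_FAME / oil * 100 = conv * (888/885) * 100
= 0.9734 * 888 / 885 * 100
= 97.67%

97.67%


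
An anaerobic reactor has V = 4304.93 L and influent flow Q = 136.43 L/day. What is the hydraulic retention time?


HRT = V / Q
= 4304.93 / 136.43
= 31.5541 days

31.5541 days


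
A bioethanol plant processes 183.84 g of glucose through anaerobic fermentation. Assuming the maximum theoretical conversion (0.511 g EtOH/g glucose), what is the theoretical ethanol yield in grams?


Theoretical ethanol yield: m_EtOH = 0.511 * m_glucose
m_EtOH = 0.511 * 183.84 = 93.9422 g

93.9422 g


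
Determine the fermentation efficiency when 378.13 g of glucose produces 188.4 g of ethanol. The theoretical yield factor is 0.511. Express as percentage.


Fermentation efficiency = (actual / (0.511 * glucose)) * 100
= (188.4 / (0.511 * 378.13)) * 100
= 97.5032%

97.5032%


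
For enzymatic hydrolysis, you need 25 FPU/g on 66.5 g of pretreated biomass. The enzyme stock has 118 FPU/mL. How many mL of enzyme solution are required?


V = dosage * m_sub / activity
V = 25 * 66.5 / 118
V = 14.0890 mL

14.0890 mL


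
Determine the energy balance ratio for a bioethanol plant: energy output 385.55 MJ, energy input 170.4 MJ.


EROI = E_out / E_in
= 385.55 / 170.4
= 2.2626

2.2626


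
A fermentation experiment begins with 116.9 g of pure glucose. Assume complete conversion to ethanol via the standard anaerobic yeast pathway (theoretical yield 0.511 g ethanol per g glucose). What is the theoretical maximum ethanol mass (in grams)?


Theoretical ethanol yield: m_EtOH = 0.511 * m_glucose
m_EtOH = 0.511 * 116.9 = 59.7359 g

59.7359 g


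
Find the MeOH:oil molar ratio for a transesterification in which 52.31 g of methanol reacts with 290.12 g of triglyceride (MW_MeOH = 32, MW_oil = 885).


Molar ratio = n_MeOH / n_oil = (MeOH/32) / (oil/885) = (MeOH * 885) / (32 * oil)
= (52.31 * 885) / (32 * 290.12)
= 4.9866

4.9866


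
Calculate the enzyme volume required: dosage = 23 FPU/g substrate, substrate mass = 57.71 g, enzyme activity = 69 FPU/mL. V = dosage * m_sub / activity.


V = dosage * m_sub / activity
V = 23 * 57.71 / 69
V = 19.2367 mL

19.2367 mL


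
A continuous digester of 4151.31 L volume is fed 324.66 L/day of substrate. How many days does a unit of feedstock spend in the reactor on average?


HRT = V / Q
= 4151.31 / 324.66
= 12.7866 days

12.7866 days


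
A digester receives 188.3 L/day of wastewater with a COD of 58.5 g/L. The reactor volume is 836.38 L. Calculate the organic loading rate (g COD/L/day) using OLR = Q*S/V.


OLR = Q * S / V
= 188.3 * 58.5 / 836.38
= 13.1705 g/L/day

13.1705 g/L/day


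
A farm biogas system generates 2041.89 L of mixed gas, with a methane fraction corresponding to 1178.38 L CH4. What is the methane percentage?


CH4% = V_CH4 / V_total * 100
= 1178.38 / 2041.89 * 100
= 57.7103%

57.7103%


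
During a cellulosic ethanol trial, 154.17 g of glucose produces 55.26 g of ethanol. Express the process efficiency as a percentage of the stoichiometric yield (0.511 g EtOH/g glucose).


Fermentation efficiency = (actual / (0.511 * glucose)) * 100
= (55.26 / (0.511 * 154.17)) * 100
= 70.1439%

70.1439%


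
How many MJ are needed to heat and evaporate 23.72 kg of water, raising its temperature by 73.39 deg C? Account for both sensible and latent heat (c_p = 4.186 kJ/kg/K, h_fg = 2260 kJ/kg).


E = m_water * (4.186 * dT + 2260) / 1000
= 23.72 * (4.186 * 73.39 + 2260) / 1000
= 60.8942 MJ

60.8942 MJ


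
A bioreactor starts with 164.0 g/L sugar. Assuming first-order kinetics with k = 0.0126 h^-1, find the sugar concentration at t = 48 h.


S = S0 * exp(-k * t)
S = 164.0 * exp(-0.0126 * 48)
S = 89.5741 g/L

89.5741 g/L


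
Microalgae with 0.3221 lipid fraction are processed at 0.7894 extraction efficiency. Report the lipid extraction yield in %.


Y = lipid_content * extraction_eff * 100
= 0.3221 * 0.7894 * 100
= 25.4266%

25.4266%


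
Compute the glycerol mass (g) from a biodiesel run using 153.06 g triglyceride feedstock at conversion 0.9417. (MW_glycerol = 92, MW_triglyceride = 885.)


glycerol = oil * conv * (92/885)
= 153.06 * 0.9417 * 92 / 885
= 14.9837 g

14.9837 g


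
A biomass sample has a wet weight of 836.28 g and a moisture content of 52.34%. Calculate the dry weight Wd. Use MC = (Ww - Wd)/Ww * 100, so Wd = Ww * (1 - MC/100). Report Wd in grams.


Wd = Ww * (1 - MC/100)
= 836.28 * (1 - 52.34/100)
= 398.5710 g

398.5710 g


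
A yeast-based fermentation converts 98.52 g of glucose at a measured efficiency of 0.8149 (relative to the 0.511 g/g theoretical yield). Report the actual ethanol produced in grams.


Actual ethanol: m = 0.511 * 98.52 * 0.8149
m = 41.0251 g

41.0251 g


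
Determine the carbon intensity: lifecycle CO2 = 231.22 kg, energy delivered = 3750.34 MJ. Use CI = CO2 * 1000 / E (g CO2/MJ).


CI = CO2 * 1000 / E
= 231.22 * 1000 / 3750.34
= 61.6531 g CO2/MJ

61.6531 g CO2/MJ


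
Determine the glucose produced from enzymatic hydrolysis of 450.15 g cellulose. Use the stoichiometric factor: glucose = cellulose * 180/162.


glucose = cellulose * 180/162
= 450.15 * 180/162
= 500.1667 g

500.1667 g


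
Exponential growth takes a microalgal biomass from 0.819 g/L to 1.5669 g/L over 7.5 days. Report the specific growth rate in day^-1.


mu = ln(X2/X1) / dt
= ln(1.5669/0.819) / 7.5
= 0.0865 per day

0.0865 per day


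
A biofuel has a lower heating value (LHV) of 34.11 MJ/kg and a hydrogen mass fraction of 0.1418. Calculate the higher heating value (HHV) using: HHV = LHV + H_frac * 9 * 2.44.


HHV = LHV + H_frac * 9 * 2.44
= 34.11 + 0.1418 * 9 * 2.44
= 37.2239 MJ/kg

37.2239 MJ/kg


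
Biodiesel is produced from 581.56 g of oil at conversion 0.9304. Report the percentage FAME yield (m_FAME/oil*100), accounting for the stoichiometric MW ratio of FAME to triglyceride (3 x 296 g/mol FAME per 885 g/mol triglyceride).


m_FAME = oil * conv * (3 * 296 / 885) = oil * conv * (888/885)
= 581.56 * 0.9304 * 888 / 885
= 542.9176 g
Y = m_FAME / oil * 100 = conv * (888/885) * 100
= 0.9304 * 888 / 885 * 100
= 93.36%

93.36%


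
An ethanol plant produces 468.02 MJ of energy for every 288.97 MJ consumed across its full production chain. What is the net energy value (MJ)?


NEV = E_out - E_in
= 468.02 - 288.97
= 179.0500 MJ

179.0500 MJ


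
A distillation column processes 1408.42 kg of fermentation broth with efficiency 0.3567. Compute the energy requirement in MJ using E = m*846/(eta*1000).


E = m * 846 / (eta * 1000)
= 1408.42 * 846 / (0.3567 * 1000)
= 3340.4074 MJ

3340.4074 MJ


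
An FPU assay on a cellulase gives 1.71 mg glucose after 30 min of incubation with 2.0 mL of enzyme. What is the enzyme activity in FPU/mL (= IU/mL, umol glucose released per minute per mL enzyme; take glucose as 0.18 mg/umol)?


Activity = glucose_mg / (0.18 mg/umol * V_mL * t_min)
= 1.71 / (0.18 * 2.0 * 30)
= 0.1583 FPU/mL

0.1583 FPU/mL


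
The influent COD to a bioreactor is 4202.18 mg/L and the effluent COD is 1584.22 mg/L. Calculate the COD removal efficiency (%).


eta = (COD_in - COD_out) / COD_in * 100
= (4202.18 - 1584.22) / 4202.18 * 100
= 62.3000%

62.3000%
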